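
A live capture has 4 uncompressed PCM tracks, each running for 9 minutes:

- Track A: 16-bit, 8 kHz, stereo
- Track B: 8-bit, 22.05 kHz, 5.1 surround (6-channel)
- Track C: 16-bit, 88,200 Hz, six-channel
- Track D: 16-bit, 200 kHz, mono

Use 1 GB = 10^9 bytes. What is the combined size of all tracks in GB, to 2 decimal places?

9 minutes = 540 s.
Track A: 8,000 × 540 × 2 × 2 = 17,280,000 bytes.
Track B: 22,050 × 540 × 1 × 6 = 71,442,000 bytes.
Track C: 88,200 × 540 × 2 × 6 = 571,536,000 bytes.
Track D: 200,000 × 540 × 2 × 1 = 216,000,000 bytes.
Total = 876,258,000 bytes = 0.88 GB.

0.88 GB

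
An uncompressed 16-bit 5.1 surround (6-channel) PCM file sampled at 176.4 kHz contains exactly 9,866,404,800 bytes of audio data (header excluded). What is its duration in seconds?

4,661 seconds

Byte rate = 176,400 × 2 × 6 = 2,116,800 bytes/s.
Duration = 9,866,404,800 / 2,116,800 = 4,661 s.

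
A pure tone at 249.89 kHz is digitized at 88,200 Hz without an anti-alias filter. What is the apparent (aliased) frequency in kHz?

14.71 kHz

Nyquist = 88,200/2 = 44,100 Hz; 249,890 Hz exceeds it.
Alias = |249,890 − 3×88,200| = |249,890 − 264,600| = 14,710 Hz = 14.71 kHz.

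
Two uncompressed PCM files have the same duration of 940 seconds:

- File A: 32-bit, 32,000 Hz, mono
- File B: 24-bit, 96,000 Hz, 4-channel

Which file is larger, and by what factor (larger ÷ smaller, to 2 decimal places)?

File B, by a factor of 9.00

File A: 32,000 × 4 × 1 = 128,000 bytes/s.
File B: 96,000 × 3 × 4 = 1,152,000 bytes/s.
File B is larger; ratio = 1,082,880,000 / 120,320,000 = 9.00.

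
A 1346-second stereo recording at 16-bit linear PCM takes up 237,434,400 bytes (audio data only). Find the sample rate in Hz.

44,100 Hz

Bytes = sample_rate × seconds × bytes_per_sample × channels.
sample_rate = 237,434,400 / (1,346 × 2 × 2) = 237,434,400 / 5,384 = 44,100 Hz.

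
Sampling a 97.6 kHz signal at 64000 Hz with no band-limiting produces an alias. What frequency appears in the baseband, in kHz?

30.4 kHz

Nyquist = 64,000/2 = 32,000 Hz; 97,600 Hz exceeds it.
Alias = |97,600 − 2×64,000| = |97,600 − 128,000| = 30,400 Hz = 30.4 kHz.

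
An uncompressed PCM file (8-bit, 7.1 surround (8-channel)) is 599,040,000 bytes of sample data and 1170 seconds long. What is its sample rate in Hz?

64,000 Hz

Bytes = sample_rate × seconds × bytes_per_sample × channels.
sample_rate = 599,040,000 / (1,170 × 1 × 8) = 599,040,000 / 9,360 = 64,000 Hz.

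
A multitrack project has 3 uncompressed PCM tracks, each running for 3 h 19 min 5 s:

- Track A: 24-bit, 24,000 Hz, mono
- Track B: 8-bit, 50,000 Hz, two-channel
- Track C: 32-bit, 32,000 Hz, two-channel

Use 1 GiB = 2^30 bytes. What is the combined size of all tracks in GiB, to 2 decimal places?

3 h 19 min 5 s = 11,945 s.
Track A: 24,000 × 11,945 × 3 × 1 = 860,040,000 bytes.
Track B: 50,000 × 11,945 × 1 × 2 = 1,194,500,000 bytes.
Track C: 32,000 × 11,945 × 4 × 2 = 3,057,920,000 bytes.
Total = 5,112,460,000 bytes = 4.76 GiB.

4.76 GiB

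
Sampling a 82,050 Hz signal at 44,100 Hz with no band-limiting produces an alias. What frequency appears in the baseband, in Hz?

6,150 Hz

Nyquist = 44,100/2 = 22,050 Hz; 82,050 Hz exceeds it.
Alias = |82,050 − 2×44,100| = |82,050 − 88,200| = 6,150 Hz.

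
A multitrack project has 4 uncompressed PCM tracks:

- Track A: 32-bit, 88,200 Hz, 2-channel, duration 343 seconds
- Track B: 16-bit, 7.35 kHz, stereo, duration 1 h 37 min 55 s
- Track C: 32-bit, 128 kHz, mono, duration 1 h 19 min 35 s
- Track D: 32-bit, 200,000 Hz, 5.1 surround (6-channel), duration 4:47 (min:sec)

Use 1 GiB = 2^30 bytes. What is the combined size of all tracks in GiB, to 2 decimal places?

Track A: 88,200 × 343 × 4 × 2 = 242,020,800 bytes.
Track B: 1 h 37 min 55 s = 5,875 s; 7,350 × 5,875 × 2 × 2 = 172,725,000 bytes.
Track C: 1 h 19 min 35 s = 4,775 s; 128,000 × 4,775 × 4 × 1 = 2,444,800,000 bytes.
Track D: 4:47 (min:sec) = 287 s; 200,000 × 287 × 4 × 6 = 1,377,600,000 bytes.
Total = 4,237,145,800 bytes = 3.95 GiB.

3.95 GiB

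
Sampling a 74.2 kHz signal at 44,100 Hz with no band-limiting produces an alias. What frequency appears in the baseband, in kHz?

Nyquist = 44,100/2 = 22,050 Hz; 74,200 Hz exceeds it.
Alias = |74,200 − 2×44,100| = |74,200 − 88,200| = 14,000 Hz = 14 kHz.

14 kHz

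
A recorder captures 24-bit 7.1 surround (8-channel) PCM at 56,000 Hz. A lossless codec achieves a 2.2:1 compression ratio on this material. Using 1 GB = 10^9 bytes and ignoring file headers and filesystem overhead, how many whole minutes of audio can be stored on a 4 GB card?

Uncompressed byte rate = 56,000 × 3 × 8 = 1,344,000 bytes/s.
After 2.2:1 compression, effective rate ≈ 610909.09 bytes/s.
Capacity = 4 × 1,000,000,000 = 4,000,000,000 bytes.
4,000,000,000 / effective rate ≈ 6547.62 s → 109 minutes.

109 minutes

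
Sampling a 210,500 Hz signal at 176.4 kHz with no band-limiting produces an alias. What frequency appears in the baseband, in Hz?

34,100 Hz

Nyquist = 176,400/2 = 88,200 Hz; 210,500 Hz exceeds it.
Alias = |210,500 − 1×176,400| = |210,500 − 176,400| = 34,100 Hz.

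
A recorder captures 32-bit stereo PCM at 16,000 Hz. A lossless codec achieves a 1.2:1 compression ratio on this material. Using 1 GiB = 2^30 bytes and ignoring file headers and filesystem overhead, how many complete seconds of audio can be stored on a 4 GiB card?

40,265 seconds

Uncompressed byte rate = 16,000 × 4 × 2 = 128,000 bytes/s.
After 1.2:1 compression, effective rate ≈ 106666.67 bytes/s.
Capacity = 4 × 1,073,741,824 = 4,294,967,296 bytes.
4,294,967,296 / effective rate ≈ 40265.32 s → 40,265 seconds.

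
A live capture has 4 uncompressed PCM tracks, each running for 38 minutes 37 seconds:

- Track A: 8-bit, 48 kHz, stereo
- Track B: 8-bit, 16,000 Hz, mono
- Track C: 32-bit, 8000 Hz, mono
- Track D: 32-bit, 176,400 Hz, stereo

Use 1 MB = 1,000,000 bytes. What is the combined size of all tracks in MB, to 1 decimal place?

38 minutes 37 seconds = 2,317 s.
Track A: 48,000 × 2,317 × 1 × 2 = 222,432,000 bytes.
Track B: 16,000 × 2,317 × 1 × 1 = 37,072,000 bytes.
Track C: 8,000 × 2,317 × 4 × 1 = 74,144,000 bytes.
Track D: 176,400 × 2,317 × 4 × 2 = 3,269,750,400 bytes.
Total = 3,603,398,400 bytes = 3603.4 MB.

3603.4 MB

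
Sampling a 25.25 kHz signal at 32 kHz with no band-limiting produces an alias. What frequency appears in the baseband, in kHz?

6.75 kHz

Nyquist = 32,000/2 = 16,000 Hz; 25,250 Hz exceeds it.
Alias = |25,250 − 1×32,000| = |25,250 − 32,000| = 6,750 Hz = 6.75 kHz.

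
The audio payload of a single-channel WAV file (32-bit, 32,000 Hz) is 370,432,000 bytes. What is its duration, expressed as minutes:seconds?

48:14

Byte rate = 32,000 × 4 × 1 = 128,000 bytes/s.
Duration = 370,432,000 / 128,000 = 2,894 s.
2,894 s = 48:14.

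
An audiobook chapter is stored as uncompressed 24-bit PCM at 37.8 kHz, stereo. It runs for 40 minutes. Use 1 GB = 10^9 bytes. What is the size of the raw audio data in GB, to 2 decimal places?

Duration = 40 minutes = 2,400 s.
Bytes = 37,800 samples/s × 2,400 s × 3 bytes/sample × 2 ch = 544,320,000 bytes.
544,320,000 / 1,000,000,000 = 0.54 GB.

0.54 GB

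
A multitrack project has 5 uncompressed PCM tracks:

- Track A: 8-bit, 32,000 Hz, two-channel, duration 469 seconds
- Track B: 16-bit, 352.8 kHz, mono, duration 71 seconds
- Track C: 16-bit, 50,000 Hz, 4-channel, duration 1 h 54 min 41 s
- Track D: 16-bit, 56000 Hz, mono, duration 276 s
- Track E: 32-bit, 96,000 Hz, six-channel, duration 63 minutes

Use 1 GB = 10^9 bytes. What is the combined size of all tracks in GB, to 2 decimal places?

Track A: 32,000 × 469 × 1 × 2 = 30,016,000 bytes.
Track B: 352,800 × 71 × 2 × 1 = 50,097,600 bytes.
Track C: 1 h 54 min 41 s = 6,881 s; 50,000 × 6,881 × 2 × 4 = 2,752,400,000 bytes.
Track D: 56,000 × 276 × 2 × 1 = 30,912,000 bytes.
Track E: 63 minutes = 3,780 s; 96,000 × 3,780 × 4 × 6 = 8,709,120,000 bytes.
Total = 11,572,545,600 bytes = 11.57 GB.

11.57 GB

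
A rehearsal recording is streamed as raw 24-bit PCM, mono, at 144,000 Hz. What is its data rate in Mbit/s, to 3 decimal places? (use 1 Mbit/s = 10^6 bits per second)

3.456 Mbit/s

Bit rate = 144,000 × 24 × 1 = 3,456,000 bits/s.
= 3.456 Mbit/s.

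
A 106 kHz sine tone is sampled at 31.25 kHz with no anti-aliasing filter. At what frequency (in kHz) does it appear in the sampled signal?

Nyquist = 31,250/2 = 15,625 Hz; 106,000 Hz exceeds it.
Alias = |106,000 − 3×31,250| = |106,000 − 93,750| = 12,250 Hz = 12.25 kHz.

12.25 kHz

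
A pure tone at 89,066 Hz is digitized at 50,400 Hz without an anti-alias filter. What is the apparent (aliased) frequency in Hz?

Nyquist = 50,400/2 = 25,200 Hz; 89,066 Hz exceeds it.
Alias = |89,066 − 2×50,400| = |89,066 − 100,800| = 11,734 Hz.

11,734 Hz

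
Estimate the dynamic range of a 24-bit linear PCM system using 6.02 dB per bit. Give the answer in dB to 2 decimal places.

144.48 dB

24 × 6.02 = 144.48 dB.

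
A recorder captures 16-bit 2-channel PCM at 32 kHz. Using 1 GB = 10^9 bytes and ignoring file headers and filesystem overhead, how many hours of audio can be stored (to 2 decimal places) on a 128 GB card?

277.78 hours

Uncompressed byte rate = 32,000 × 2 × 2 = 128,000 bytes/s.
Capacity = 128 × 1,000,000,000 = 128,000,000,000 bytes.
128,000,000,000 / 128,000 ≈ 1000000 s → 277.78 hours.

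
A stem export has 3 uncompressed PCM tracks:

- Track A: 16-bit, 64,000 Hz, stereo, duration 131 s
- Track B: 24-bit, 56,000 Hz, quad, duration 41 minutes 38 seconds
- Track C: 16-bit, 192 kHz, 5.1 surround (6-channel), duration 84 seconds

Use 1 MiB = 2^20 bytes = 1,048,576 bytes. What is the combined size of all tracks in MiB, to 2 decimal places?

1817.44 MiB

Track A: 64,000 × 131 × 2 × 2 = 33,536,000 bytes.
Track B: 41 minutes 38 seconds = 2,498 s; 56,000 × 2,498 × 3 × 4 = 1,678,656,000 bytes.
Track C: 192,000 × 84 × 2 × 6 = 193,536,000 bytes.
Total = 1,905,728,000 bytes = 1817.44 MiB.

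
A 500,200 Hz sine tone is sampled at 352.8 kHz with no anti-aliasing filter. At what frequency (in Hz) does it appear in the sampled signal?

Nyquist = 352,800/2 = 176,400 Hz; 500,200 Hz exceeds it.
Alias = |500,200 − 1×352,800| = |500,200 − 352,800| = 147,400 Hz.

147,400 Hz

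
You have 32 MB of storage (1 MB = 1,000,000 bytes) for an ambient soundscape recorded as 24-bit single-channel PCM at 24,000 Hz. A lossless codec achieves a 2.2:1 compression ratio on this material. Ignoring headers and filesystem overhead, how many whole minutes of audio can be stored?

16 minutes

Uncompressed byte rate = 24,000 × 3 × 1 = 72,000 bytes/s.
After 2.2:1 compression, effective rate ≈ 32727.27 bytes/s.
Capacity = 32 × 1,000,000 = 32,000,000 bytes.
32,000,000 / effective rate ≈ 977.78 s → 16 minutes.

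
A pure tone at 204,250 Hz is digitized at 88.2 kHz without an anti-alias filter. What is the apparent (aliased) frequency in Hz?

27,850 Hz

Nyquist = 88,200/2 = 44,100 Hz; 204,250 Hz exceeds it.
Alias = |204,250 − 2×88,200| = |204,250 − 176,400| = 27,850 Hz.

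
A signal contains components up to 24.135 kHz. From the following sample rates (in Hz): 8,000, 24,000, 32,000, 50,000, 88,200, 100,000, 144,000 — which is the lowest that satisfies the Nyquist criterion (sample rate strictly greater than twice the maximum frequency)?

50,000 Hz

Need sample rate > 2 × 24,135 = 48,270 Hz.
Lowest listed rate above 48,270 Hz is 50,000 Hz.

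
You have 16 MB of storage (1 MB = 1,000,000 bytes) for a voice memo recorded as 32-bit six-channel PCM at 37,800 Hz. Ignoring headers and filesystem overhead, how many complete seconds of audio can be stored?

17 seconds

Uncompressed byte rate = 37,800 × 4 × 6 = 907,200 bytes/s.
Capacity = 16 × 1,000,000 = 16,000,000 bytes.
16,000,000 / 907,200 ≈ 17.64 s → 17 seconds.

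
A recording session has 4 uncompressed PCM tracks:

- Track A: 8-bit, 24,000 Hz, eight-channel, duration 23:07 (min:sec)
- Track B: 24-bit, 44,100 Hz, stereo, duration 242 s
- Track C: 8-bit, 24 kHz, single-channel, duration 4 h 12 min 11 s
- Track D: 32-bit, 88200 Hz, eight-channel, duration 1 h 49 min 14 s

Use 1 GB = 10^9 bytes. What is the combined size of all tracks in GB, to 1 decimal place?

Track A: 23:07 (min:sec) = 1,387 s; 24,000 × 1,387 × 1 × 8 = 266,304,000 bytes.
Track B: 44,100 × 242 × 3 × 2 = 64,033,200 bytes.
Track C: 4 h 12 min 11 s = 15,131 s; 24,000 × 15,131 × 1 × 1 = 363,144,000 bytes.
Track D: 1 h 49 min 14 s = 6,554 s; 88,200 × 6,554 × 4 × 8 = 18,498,009,600 bytes.
Total = 19,191,490,800 bytes = 19.2 GB.

19.2 GB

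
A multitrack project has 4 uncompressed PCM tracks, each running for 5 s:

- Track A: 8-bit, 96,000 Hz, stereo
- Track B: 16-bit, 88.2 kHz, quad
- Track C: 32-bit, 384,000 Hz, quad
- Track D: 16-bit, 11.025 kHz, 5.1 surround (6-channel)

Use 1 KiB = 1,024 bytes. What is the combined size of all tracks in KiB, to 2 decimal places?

Track A: 96,000 × 5 × 1 × 2 = 960,000 bytes.
Track B: 88,200 × 5 × 2 × 4 = 3,528,000 bytes.
Track C: 384,000 × 5 × 4 × 4 = 30,720,000 bytes.
Track D: 11,025 × 5 × 2 × 6 = 661,500 bytes.
Total = 35,869,500 bytes = 35028.81 KiB.

35028.81 KiB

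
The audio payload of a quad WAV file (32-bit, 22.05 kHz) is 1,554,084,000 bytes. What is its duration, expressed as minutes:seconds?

Byte rate = 22,050 × 4 × 4 = 352,800 bytes/s.
Duration = 1,554,084,000 / 352,800 = 4,405 s.
4,405 s = 73:25.

73:25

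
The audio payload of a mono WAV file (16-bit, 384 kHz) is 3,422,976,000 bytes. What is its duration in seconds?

Byte rate = 384,000 × 2 × 1 = 768,000 bytes/s.
Duration = 3,422,976,000 / 768,000 = 4,457 s.

4,457 seconds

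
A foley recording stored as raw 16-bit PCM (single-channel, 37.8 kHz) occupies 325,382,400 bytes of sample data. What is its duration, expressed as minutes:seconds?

Byte rate = 37,800 × 2 × 1 = 75,600 bytes/s.
Duration = 325,382,400 / 75,600 = 4,304 s.
4,304 s = 71:44.

71:44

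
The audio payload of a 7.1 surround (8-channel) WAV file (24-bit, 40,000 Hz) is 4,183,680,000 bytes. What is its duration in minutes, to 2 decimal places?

72.63 minutes

Byte rate = 40,000 × 3 × 8 = 960,000 bytes/s.
Duration = 4,183,680,000 / 960,000 = 4,358 s.
4,358 s / 60 = 72.63 minutes.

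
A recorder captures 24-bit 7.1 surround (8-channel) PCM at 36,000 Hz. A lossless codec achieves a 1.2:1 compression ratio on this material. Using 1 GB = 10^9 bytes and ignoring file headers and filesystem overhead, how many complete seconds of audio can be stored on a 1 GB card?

1,388 seconds

Uncompressed byte rate = 36,000 × 3 × 8 = 864,000 bytes/s.
After 1.2:1 compression, effective rate ≈ 720000 bytes/s.
Capacity = 1 × 1,000,000,000 = 1,000,000,000 bytes.
1,000,000,000 / effective rate ≈ 1388.89 s → 1,388 seconds.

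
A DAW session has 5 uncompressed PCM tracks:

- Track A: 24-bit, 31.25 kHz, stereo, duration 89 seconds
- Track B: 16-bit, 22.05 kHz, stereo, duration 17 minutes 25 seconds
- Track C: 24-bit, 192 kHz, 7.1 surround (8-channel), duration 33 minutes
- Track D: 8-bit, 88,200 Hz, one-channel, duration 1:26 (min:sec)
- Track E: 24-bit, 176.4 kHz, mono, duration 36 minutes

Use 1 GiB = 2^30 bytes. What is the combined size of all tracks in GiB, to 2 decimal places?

Track A: 31,250 × 89 × 3 × 2 = 16,687,500 bytes.
Track B: 17 minutes 25 seconds = 1,045 s; 22,050 × 1,045 × 2 × 2 = 92,169,000 bytes.
Track C: 33 minutes = 1,980 s; 192,000 × 1,980 × 3 × 8 = 9,123,840,000 bytes.
Track D: 1:26 (min:sec) = 86 s; 88,200 × 86 × 1 × 1 = 7,585,200 bytes.
Track E: 36 minutes = 2,160 s; 176,400 × 2,160 × 3 × 1 = 1,143,072,000 bytes.
Total = 10,383,353,700 bytes = 9.67 GiB.

9.67 GiB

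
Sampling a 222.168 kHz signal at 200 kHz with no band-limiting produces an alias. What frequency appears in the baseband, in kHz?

22.168 kHz

Nyquist = 200,000/2 = 100,000 Hz; 222,168 Hz exceeds it.
Alias = |222,168 − 1×200,000| = |222,168 − 200,000| = 22,168 Hz = 22.168 kHz.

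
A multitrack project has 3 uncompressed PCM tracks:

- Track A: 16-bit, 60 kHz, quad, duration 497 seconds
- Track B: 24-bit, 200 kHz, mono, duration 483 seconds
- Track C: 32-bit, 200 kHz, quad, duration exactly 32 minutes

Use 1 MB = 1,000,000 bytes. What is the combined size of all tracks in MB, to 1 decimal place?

6672.4 MB

Track A: 60,000 × 497 × 2 × 4 = 238,560,000 bytes.
Track B: 200,000 × 483 × 3 × 1 = 289,800,000 bytes.
Track C: exactly 32 minutes = 1,920 s; 200,000 × 1,920 × 4 × 4 = 6,144,000,000 bytes.
Total = 6,672,360,000 bytes = 6672.4 MB.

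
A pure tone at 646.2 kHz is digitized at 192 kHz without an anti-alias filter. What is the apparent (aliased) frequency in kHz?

70.2 kHz

Nyquist = 192,000/2 = 96,000 Hz; 646,200 Hz exceeds it.
Alias = |646,200 − 3×192,000| = |646,200 − 576,000| = 70,200 Hz = 70.2 kHz.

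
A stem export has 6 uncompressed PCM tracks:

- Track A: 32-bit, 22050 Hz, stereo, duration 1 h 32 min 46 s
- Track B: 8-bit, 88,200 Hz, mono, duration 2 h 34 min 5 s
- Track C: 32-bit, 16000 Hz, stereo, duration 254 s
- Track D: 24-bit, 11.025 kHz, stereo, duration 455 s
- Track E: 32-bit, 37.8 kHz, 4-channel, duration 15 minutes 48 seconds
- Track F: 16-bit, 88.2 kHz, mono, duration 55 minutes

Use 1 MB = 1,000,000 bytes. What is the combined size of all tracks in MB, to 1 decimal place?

3015.3 MB

Track A: 1 h 32 min 46 s = 5,566 s; 22,050 × 5,566 × 4 × 2 = 981,842,400 bytes.
Track B: 2 h 34 min 5 s = 9,245 s; 88,200 × 9,245 × 1 × 1 = 815,409,000 bytes.
Track C: 16,000 × 254 × 4 × 2 = 32,512,000 bytes.
Track D: 11,025 × 455 × 3 × 2 = 30,098,250 bytes.
Track E: 15 minutes 48 seconds = 948 s; 37,800 × 948 × 4 × 4 = 573,350,400 bytes.
Track F: 55 minutes = 3,300 s; 88,200 × 3,300 × 2 × 1 = 582,120,000 bytes.
Total = 3,015,332,050 bytes = 3015.3 MB.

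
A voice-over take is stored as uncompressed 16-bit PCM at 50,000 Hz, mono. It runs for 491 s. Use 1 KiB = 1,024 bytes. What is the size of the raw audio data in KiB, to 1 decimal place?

47949.2 KiB

Bytes = 50,000 samples/s × 491 s × 2 bytes/sample × 1 ch = 49,100,000 bytes.
49,100,000 / 1,024 = 47949.2 KiB.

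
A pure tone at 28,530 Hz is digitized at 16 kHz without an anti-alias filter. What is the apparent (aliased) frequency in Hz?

Nyquist = 16,000/2 = 8,000 Hz; 28,530 Hz exceeds it.
Alias = |28,530 − 2×16,000| = |28,530 − 32,000| = 3,470 Hz.

3,470 Hz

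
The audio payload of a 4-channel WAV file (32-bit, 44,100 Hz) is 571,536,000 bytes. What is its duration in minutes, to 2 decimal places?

13.50 minutes

Byte rate = 44,100 × 4 × 4 = 705,600 bytes/s.
Duration = 571,536,000 / 705,600 = 810 s.
810 s / 60 = 13.50 minutes.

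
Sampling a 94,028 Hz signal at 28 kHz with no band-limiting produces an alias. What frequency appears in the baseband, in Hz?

10,028 Hz

Nyquist = 28,000/2 = 14,000 Hz; 94,028 Hz exceeds it.
Alias = |94,028 − 3×28,000| = |94,028 − 84,000| = 10,028 Hz.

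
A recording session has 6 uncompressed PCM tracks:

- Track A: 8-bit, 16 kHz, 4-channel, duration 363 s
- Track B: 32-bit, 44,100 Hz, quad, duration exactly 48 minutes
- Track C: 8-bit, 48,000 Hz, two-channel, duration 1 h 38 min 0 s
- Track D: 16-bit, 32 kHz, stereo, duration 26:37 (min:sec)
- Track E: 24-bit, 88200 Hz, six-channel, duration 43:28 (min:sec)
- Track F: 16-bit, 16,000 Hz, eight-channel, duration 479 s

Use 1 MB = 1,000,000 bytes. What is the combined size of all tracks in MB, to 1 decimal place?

7087.3 MB

Track A: 16,000 × 363 × 1 × 4 = 23,232,000 bytes.
Track B: exactly 48 minutes = 2,880 s; 44,100 × 2,880 × 4 × 4 = 2,032,128,000 bytes.
Track C: 1 h 38 min 0 s = 5,880 s; 48,000 × 5,880 × 1 × 2 = 564,480,000 bytes.
Track D: 26:37 (min:sec) = 1,597 s; 32,000 × 1,597 × 2 × 2 = 204,416,000 bytes.
Track E: 43:28 (min:sec) = 2,608 s; 88,200 × 2,608 × 3 × 6 = 4,140,460,800 bytes.
Track F: 16,000 × 479 × 2 × 8 = 122,624,000 bytes.
Total = 7,087,340,800 bytes = 7087.3 MB.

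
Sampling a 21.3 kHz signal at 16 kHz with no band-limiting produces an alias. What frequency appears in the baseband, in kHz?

5.3 kHz

Nyquist = 16,000/2 = 8,000 Hz; 21,300 Hz exceeds it.
Alias = |21,300 − 1×16,000| = |21,300 − 16,000| = 5,300 Hz = 5.3 kHz.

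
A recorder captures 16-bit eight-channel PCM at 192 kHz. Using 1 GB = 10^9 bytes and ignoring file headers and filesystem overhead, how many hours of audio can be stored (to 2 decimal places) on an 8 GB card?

Uncompressed byte rate = 192,000 × 2 × 8 = 3,072,000 bytes/s.
Capacity = 8 × 1,000,000,000 = 8,000,000,000 bytes.
8,000,000,000 / 3,072,000 ≈ 2604.17 s → 0.72 hours.

0.72 hours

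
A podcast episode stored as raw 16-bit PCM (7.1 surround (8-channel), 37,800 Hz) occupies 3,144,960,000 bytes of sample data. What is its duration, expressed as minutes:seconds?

86:40

Byte rate = 37,800 × 2 × 8 = 604,800 bytes/s.
Duration = 3,144,960,000 / 604,800 = 5,200 s.
5,200 s = 86:40.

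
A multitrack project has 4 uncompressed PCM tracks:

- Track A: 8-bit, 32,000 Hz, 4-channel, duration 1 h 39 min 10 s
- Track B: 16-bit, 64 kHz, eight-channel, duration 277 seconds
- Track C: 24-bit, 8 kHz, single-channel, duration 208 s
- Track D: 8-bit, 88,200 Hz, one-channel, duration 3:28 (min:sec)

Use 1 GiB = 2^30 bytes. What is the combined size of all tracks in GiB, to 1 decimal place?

1.0 GiB

Track A: 1 h 39 min 10 s = 5,950 s; 32,000 × 5,950 × 1 × 4 = 761,600,000 bytes.
Track B: 64,000 × 277 × 2 × 8 = 283,648,000 bytes.
Track C: 8,000 × 208 × 3 × 1 = 4,992,000 bytes.
Track D: 3:28 (min:sec) = 208 s; 88,200 × 208 × 1 × 1 = 18,345,600 bytes.
Total = 1,068,585,600 bytes = 1.0 GiB.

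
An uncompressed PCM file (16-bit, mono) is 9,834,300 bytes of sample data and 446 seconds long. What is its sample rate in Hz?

11,025 Hz

Bytes = sample_rate × seconds × bytes_per_sample × channels.
sample_rate = 9,834,300 / (446 × 2 × 1) = 9,834,300 / 892 = 11,025 Hz.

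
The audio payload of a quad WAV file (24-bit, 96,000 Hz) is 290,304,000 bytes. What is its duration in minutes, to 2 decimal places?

Byte rate = 96,000 × 3 × 4 = 1,152,000 bytes/s.
Duration = 290,304,000 / 1,152,000 = 252 s.
252 s / 60 = 4.20 minutes.

4.20 minutes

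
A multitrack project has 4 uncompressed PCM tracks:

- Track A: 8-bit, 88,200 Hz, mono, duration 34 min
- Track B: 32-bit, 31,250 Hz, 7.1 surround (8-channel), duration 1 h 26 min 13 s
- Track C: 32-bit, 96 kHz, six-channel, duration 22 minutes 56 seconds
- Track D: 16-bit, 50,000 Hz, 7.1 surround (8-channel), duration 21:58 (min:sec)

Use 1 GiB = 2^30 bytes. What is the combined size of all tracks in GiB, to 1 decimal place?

Track A: 34 min = 2,040 s; 88,200 × 2,040 × 1 × 1 = 179,928,000 bytes.
Track B: 1 h 26 min 13 s = 5,173 s; 31,250 × 5,173 × 4 × 8 = 5,173,000,000 bytes.
Track C: 22 minutes 56 seconds = 1,376 s; 96,000 × 1,376 × 4 × 6 = 3,170,304,000 bytes.
Track D: 21:58 (min:sec) = 1,318 s; 50,000 × 1,318 × 2 × 8 = 1,054,400,000 bytes.
Total = 9,577,632,000 bytes = 8.9 GiB.

8.9 GiB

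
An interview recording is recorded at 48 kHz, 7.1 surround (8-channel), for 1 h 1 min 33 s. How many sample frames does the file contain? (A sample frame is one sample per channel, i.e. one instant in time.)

177,264,000 sample frames

1 h 1 min 33 s = 3,693 s.
48,000 samples/s × 3,693 s = 177,264,000 frames.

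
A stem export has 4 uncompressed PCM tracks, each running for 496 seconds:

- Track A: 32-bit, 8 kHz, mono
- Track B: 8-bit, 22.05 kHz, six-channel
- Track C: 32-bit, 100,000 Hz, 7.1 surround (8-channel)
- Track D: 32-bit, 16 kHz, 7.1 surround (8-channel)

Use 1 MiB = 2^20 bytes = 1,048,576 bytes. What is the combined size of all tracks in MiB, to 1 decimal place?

Track A: 8,000 × 496 × 4 × 1 = 15,872,000 bytes.
Track B: 22,050 × 496 × 1 × 6 = 65,620,800 bytes.
Track C: 100,000 × 496 × 4 × 8 = 1,587,200,000 bytes.
Track D: 16,000 × 496 × 4 × 8 = 253,952,000 bytes.
Total = 1,922,644,800 bytes = 1833.6 MiB.

1833.6 MiB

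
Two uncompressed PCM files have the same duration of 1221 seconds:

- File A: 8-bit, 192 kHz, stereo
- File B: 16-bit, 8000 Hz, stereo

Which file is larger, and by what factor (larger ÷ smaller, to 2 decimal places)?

File A, by a factor of 12.00

File A: 192,000 × 1 × 2 = 384,000 bytes/s.
File B: 8,000 × 2 × 2 = 32,000 bytes/s.
File A is larger; ratio = 468,864,000 / 39,072,000 = 12.00.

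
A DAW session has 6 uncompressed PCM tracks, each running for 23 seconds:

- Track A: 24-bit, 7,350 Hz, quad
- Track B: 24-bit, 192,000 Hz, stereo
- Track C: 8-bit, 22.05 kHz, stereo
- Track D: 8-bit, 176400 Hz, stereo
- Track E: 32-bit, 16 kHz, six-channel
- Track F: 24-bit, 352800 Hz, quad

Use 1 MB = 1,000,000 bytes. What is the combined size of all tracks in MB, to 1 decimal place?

Track A: 7,350 × 23 × 3 × 4 = 2,028,600 bytes.
Track B: 192,000 × 23 × 3 × 2 = 26,496,000 bytes.
Track C: 22,050 × 23 × 1 × 2 = 1,014,300 bytes.
Track D: 176,400 × 23 × 1 × 2 = 8,114,400 bytes.
Track E: 16,000 × 23 × 4 × 6 = 8,832,000 bytes.
Track F: 352,800 × 23 × 3 × 4 = 97,372,800 bytes.
Total = 143,858,100 bytes = 143.9 MB.

143.9 MB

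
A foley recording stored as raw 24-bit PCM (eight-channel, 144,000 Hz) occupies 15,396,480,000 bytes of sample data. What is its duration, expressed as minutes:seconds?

74:15

Byte rate = 144,000 × 3 × 8 = 3,456,000 bytes/s.
Duration = 15,396,480,000 / 3,456,000 = 4,455 s.
4,455 s = 74:15.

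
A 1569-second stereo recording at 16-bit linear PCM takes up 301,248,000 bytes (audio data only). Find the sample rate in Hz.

48,000 Hz

Bytes = sample_rate × seconds × bytes_per_sample × channels.
sample_rate = 301,248,000 / (1,569 × 2 × 2) = 301,248,000 / 6,276 = 48,000 Hz.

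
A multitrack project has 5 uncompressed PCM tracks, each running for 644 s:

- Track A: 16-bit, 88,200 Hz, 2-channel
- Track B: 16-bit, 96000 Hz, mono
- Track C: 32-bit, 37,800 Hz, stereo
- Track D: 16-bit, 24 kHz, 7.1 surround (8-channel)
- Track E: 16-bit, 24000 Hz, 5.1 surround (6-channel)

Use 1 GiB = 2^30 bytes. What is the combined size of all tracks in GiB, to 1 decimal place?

0.9 GiB

Track A: 88,200 × 644 × 2 × 2 = 227,203,200 bytes.
Track B: 96,000 × 644 × 2 × 1 = 123,648,000 bytes.
Track C: 37,800 × 644 × 4 × 2 = 194,745,600 bytes.
Track D: 24,000 × 644 × 2 × 8 = 247,296,000 bytes.
Track E: 24,000 × 644 × 2 × 6 = 185,472,000 bytes.
Total = 978,364,800 bytes = 0.9 GiB.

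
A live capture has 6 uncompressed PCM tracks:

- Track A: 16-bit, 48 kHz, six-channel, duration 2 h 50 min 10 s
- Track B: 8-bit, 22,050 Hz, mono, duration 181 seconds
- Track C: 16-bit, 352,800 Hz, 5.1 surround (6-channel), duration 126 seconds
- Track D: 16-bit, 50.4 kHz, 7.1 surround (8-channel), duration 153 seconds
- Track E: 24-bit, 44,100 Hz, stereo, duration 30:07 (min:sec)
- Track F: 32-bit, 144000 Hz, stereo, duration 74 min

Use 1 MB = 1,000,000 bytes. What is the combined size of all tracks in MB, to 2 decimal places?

12134.78 MB

Track A: 2 h 50 min 10 s = 10,210 s; 48,000 × 10,210 × 2 × 6 = 5,880,960,000 bytes.
Track B: 22,050 × 181 × 1 × 1 = 3,991,050 bytes.
Track C: 352,800 × 126 × 2 × 6 = 533,433,600 bytes.
Track D: 50,400 × 153 × 2 × 8 = 123,379,200 bytes.
Track E: 30:07 (min:sec) = 1,807 s; 44,100 × 1,807 × 3 × 2 = 478,132,200 bytes.
Track F: 74 min = 4,440 s; 144,000 × 4,440 × 4 × 2 = 5,114,880,000 bytes.
Total = 12,134,776,050 bytes = 12134.78 MB.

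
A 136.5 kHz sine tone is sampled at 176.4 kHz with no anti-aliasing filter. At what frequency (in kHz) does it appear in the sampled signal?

39.9 kHz

Nyquist = 176,400/2 = 88,200 Hz; 136,500 Hz exceeds it.
Alias = |136,500 − 1×176,400| = |136,500 − 176,400| = 39,900 Hz = 39.9 kHz.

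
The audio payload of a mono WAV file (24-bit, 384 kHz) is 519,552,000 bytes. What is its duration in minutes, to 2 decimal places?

7.52 minutes

Byte rate = 384,000 × 3 × 1 = 1,152,000 bytes/s.
Duration = 519,552,000 / 1,152,000 = 451 s.
451 s / 60 = 7.52 minutes.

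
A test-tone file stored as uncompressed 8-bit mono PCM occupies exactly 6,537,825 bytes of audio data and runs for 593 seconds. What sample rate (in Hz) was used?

11,025 Hz

Bytes = sample_rate × seconds × bytes_per_sample × channels.
sample_rate = 6,537,825 / (593 × 1 × 1) = 6,537,825 / 593 = 11,025 Hz.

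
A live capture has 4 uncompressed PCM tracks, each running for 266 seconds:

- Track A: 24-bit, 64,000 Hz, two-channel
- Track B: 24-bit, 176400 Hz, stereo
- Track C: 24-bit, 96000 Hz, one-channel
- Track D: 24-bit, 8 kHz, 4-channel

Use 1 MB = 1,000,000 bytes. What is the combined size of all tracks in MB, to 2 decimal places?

485.82 MB

Track A: 64,000 × 266 × 3 × 2 = 102,144,000 bytes.
Track B: 176,400 × 266 × 3 × 2 = 281,534,400 bytes.
Track C: 96,000 × 266 × 3 × 1 = 76,608,000 bytes.
Track D: 8,000 × 266 × 3 × 4 = 25,536,000 bytes.
Total = 485,822,400 bytes = 485.82 MB.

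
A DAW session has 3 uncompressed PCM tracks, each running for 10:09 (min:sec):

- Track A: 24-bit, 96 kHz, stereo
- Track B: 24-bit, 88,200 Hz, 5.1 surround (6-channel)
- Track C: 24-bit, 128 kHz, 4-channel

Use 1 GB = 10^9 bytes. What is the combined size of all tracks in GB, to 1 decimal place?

10:09 (min:sec) = 609 s.
Track A: 96,000 × 609 × 3 × 2 = 350,784,000 bytes.
Track B: 88,200 × 609 × 3 × 6 = 966,848,400 bytes.
Track C: 128,000 × 609 × 3 × 4 = 935,424,000 bytes.
Total = 2,253,056,400 bytes = 2.3 GB.

2.3 GB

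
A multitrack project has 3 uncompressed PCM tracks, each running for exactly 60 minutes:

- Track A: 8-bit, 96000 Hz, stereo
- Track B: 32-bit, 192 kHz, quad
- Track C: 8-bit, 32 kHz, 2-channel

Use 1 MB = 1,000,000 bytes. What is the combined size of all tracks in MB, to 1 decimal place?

exactly 60 minutes = 3,600 s.
Track A: 96,000 × 3,600 × 1 × 2 = 691,200,000 bytes.
Track B: 192,000 × 3,600 × 4 × 4 = 11,059,200,000 bytes.
Track C: 32,000 × 3,600 × 1 × 2 = 230,400,000 bytes.
Total = 11,980,800,000 bytes = 11980.8 MB.

11980.8 MB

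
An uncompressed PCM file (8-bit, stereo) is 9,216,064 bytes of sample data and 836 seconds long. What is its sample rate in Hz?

Bytes = sample_rate × seconds × bytes_per_sample × channels.
sample_rate = 9,216,064 / (836 × 1 × 2) = 9,216,064 / 1,672 = 5,512 Hz.

5,512 Hz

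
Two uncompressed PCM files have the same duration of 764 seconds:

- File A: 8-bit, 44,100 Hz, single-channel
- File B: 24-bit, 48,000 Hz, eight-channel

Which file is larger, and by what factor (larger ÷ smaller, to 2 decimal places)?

File B, by a factor of 26.12

File A: 44,100 × 1 × 1 = 44,100 bytes/s.
File B: 48,000 × 3 × 8 = 1,152,000 bytes/s.
File B is larger; ratio = 880,128,000 / 33,692,400 = 26.12.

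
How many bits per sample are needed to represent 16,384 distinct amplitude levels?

14 bits

log2(16,384) = 14.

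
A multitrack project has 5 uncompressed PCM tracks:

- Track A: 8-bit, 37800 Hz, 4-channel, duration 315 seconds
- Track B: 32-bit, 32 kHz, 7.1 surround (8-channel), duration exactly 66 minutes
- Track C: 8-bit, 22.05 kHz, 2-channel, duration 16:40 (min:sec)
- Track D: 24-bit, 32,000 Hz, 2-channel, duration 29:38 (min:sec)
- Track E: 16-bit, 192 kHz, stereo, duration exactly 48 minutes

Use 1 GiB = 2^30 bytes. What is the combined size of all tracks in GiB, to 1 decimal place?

6.2 GiB

Track A: 37,800 × 315 × 1 × 4 = 47,628,000 bytes.
Track B: exactly 66 minutes = 3,960 s; 32,000 × 3,960 × 4 × 8 = 4,055,040,000 bytes.
Track C: 16:40 (min:sec) = 1,000 s; 22,050 × 1,000 × 1 × 2 = 44,100,000 bytes.
Track D: 29:38 (min:sec) = 1,778 s; 32,000 × 1,778 × 3 × 2 = 341,376,000 bytes.
Track E: exactly 48 minutes = 2,880 s; 192,000 × 2,880 × 2 × 2 = 2,211,840,000 bytes.
Total = 6,699,984,000 bytes = 6.2 GiB.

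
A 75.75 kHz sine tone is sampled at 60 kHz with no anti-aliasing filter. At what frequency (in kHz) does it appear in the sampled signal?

Nyquist = 60,000/2 = 30,000 Hz; 75,750 Hz exceeds it.
Alias = |75,750 − 1×60,000| = |75,750 − 60,000| = 15,750 Hz = 15.75 kHz.

15.75 kHz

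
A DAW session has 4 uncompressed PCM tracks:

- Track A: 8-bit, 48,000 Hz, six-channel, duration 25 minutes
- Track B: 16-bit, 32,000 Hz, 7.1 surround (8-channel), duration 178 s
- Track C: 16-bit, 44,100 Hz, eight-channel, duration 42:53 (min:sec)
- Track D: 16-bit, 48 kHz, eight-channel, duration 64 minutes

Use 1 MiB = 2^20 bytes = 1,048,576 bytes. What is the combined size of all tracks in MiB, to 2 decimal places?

5042.81 MiB

Track A: 25 minutes = 1,500 s; 48,000 × 1,500 × 1 × 6 = 432,000,000 bytes.
Track B: 32,000 × 178 × 2 × 8 = 91,136,000 bytes.
Track C: 42:53 (min:sec) = 2,573 s; 44,100 × 2,573 × 2 × 8 = 1,815,508,800 bytes.
Track D: 64 minutes = 3,840 s; 48,000 × 3,840 × 2 × 8 = 2,949,120,000 bytes.
Total = 5,287,764,800 bytes = 5042.81 MiB.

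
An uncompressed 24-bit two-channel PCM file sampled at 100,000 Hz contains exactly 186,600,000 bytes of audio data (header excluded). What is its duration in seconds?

Byte rate = 100,000 × 3 × 2 = 600,000 bytes/s.
Duration = 186,600,000 / 600,000 = 311 s.

311 seconds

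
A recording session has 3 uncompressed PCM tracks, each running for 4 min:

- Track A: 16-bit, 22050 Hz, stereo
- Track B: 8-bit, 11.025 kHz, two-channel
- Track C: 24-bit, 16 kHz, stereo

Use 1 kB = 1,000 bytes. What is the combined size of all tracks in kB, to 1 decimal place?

4 min = 240 s.
Track A: 22,050 × 240 × 2 × 2 = 21,168,000 bytes.
Track B: 11,025 × 240 × 1 × 2 = 5,292,000 bytes.
Track C: 16,000 × 240 × 3 × 2 = 23,040,000 bytes.
Total = 49,500,000 bytes = 49500.0 kB.

49500.0 kB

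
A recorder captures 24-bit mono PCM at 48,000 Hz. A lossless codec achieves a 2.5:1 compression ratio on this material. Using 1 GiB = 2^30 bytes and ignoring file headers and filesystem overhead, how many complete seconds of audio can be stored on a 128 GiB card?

Uncompressed byte rate = 48,000 × 3 × 1 = 144,000 bytes/s.
After 2.5:1 compression, effective rate ≈ 57600 bytes/s.
Capacity = 128 × 1,073,741,824 = 137,438,953,472 bytes.
137,438,953,472 / effective rate ≈ 2386092.94 s → 2,386,092 seconds.

2,386,092 seconds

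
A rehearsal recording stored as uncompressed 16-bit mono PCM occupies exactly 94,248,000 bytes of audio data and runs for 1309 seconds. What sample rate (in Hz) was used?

36,000 Hz

Bytes = sample_rate × seconds × bytes_per_sample × channels.
sample_rate = 94,248,000 / (1,309 × 2 × 1) = 94,248,000 / 2,618 = 36,000 Hz.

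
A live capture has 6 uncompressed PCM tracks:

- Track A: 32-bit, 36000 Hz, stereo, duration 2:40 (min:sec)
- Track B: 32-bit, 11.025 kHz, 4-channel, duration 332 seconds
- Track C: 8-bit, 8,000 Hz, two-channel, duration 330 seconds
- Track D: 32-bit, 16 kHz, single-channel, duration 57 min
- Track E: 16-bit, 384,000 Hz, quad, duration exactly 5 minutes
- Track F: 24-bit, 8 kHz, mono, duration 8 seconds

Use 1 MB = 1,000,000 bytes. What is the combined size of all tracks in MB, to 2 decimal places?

1250.60 MB

Track A: 2:40 (min:sec) = 160 s; 36,000 × 160 × 4 × 2 = 46,080,000 bytes.
Track B: 11,025 × 332 × 4 × 4 = 58,564,800 bytes.
Track C: 8,000 × 330 × 1 × 2 = 5,280,000 bytes.
Track D: 57 min = 3,420 s; 16,000 × 3,420 × 4 × 1 = 218,880,000 bytes.
Track E: exactly 5 minutes = 300 s; 384,000 × 300 × 2 × 4 = 921,600,000 bytes.
Track F: 8,000 × 8 × 3 × 1 = 192,000 bytes.
Total = 1,250,596,800 bytes = 1250.60 MB.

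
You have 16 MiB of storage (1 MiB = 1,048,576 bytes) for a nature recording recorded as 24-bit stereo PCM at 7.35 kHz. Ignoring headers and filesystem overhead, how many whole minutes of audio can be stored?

Uncompressed byte rate = 7,350 × 3 × 2 = 44,100 bytes/s.
Capacity = 16 × 1,048,576 = 16,777,216 bytes.
16,777,216 / 44,100 ≈ 380.44 s → 6 minutes.

6 minutes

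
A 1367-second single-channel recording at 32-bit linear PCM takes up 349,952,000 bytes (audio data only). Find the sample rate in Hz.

64,000 Hz

Bytes = sample_rate × seconds × bytes_per_sample × channels.
sample_rate = 349,952,000 / (1,367 × 4 × 1) = 349,952,000 / 5,468 = 64,000 Hz.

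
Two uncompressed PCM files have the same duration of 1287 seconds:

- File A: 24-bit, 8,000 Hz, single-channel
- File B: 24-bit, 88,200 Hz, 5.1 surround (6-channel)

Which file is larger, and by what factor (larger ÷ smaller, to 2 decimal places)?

File A: 8,000 × 3 × 1 = 24,000 bytes/s.
File B: 88,200 × 3 × 6 = 1,587,600 bytes/s.
File B is larger; ratio = 2,043,241,200 / 30,888,000 = 66.15.

File B, by a factor of 66.15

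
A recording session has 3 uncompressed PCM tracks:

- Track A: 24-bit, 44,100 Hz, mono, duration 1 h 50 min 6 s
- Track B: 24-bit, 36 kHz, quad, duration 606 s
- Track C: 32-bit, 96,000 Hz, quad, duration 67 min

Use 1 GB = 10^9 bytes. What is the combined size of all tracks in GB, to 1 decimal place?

Track A: 1 h 50 min 6 s = 6,606 s; 44,100 × 6,606 × 3 × 1 = 873,973,800 bytes.
Track B: 36,000 × 606 × 3 × 4 = 261,792,000 bytes.
Track C: 67 min = 4,020 s; 96,000 × 4,020 × 4 × 4 = 6,174,720,000 bytes.
Total = 7,310,485,800 bytes = 7.3 GB.

7.3 GB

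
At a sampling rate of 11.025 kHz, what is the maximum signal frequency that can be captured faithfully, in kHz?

Nyquist frequency = sample rate / 2 = 11,025 / 2 = 5.5125 kHz.

5.5125 kHz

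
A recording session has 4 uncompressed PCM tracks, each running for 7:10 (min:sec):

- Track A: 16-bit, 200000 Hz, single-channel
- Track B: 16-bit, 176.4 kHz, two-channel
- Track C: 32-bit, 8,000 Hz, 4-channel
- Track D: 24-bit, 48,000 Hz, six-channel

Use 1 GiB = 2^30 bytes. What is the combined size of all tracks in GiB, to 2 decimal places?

7:10 (min:sec) = 430 s.
Track A: 200,000 × 430 × 2 × 1 = 172,000,000 bytes.
Track B: 176,400 × 430 × 2 × 2 = 303,408,000 bytes.
Track C: 8,000 × 430 × 4 × 4 = 55,040,000 bytes.
Track D: 48,000 × 430 × 3 × 6 = 371,520,000 bytes.
Total = 901,968,000 bytes = 0.84 GiB.

0.84 GiB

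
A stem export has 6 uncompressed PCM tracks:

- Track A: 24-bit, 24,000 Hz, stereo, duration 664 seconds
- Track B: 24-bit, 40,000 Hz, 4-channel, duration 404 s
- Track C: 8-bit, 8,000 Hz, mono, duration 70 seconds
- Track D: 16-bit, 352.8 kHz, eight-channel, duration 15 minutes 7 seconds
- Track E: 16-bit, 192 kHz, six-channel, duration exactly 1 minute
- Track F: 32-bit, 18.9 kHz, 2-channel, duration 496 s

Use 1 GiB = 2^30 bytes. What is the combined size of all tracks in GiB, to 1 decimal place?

Track A: 24,000 × 664 × 3 × 2 = 95,616,000 bytes.
Track B: 40,000 × 404 × 3 × 4 = 193,920,000 bytes.
Track C: 8,000 × 70 × 1 × 1 = 560,000 bytes.
Track D: 15 minutes 7 seconds = 907 s; 352,800 × 907 × 2 × 8 = 5,119,833,600 bytes.
Track E: exactly 1 minute = 60 s; 192,000 × 60 × 2 × 6 = 138,240,000 bytes.
Track F: 18,900 × 496 × 4 × 2 = 74,995,200 bytes.
Total = 5,623,164,800 bytes = 5.2 GiB.

5.2 GiB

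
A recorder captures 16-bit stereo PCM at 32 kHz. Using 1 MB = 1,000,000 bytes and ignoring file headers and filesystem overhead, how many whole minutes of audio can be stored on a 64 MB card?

8 minutes

Uncompressed byte rate = 32,000 × 2 × 2 = 128,000 bytes/s.
Capacity = 64 × 1,000,000 = 64,000,000 bytes.
64,000,000 / 128,000 ≈ 500 s → 8 minutes.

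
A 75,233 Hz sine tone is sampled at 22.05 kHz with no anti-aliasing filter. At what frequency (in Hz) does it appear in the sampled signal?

9,083 Hz

Nyquist = 22,050/2 = 11,025 Hz; 75,233 Hz exceeds it.
Alias = |75,233 − 3×22,050| = |75,233 − 66,150| = 9,083 Hz.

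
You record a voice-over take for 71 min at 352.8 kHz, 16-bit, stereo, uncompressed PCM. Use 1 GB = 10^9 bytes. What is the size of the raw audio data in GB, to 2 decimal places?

6.01 GB

Duration = 71 min = 4,260 s.
Bytes = 352,800 samples/s × 4,260 s × 2 bytes/sample × 2 ch = 6,011,712,000 bytes.
6,011,712,000 / 1,000,000,000 = 6.01 GB.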